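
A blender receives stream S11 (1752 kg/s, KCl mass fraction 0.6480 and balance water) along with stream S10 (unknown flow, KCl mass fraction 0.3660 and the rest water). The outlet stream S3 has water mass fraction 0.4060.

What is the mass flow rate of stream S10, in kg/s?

Let S10 be the unknown flow. Total out = 1752 + S10.
water balance: 616.7 + 0.634·S10 = 0.406·(1752 + S10)
(0.634 − 0.406)·S10 = 0.406×1752 − 616.7 = 94.608
S10 = 94.608 / 0.228 = 414.95 kg/s

414.9 kg/s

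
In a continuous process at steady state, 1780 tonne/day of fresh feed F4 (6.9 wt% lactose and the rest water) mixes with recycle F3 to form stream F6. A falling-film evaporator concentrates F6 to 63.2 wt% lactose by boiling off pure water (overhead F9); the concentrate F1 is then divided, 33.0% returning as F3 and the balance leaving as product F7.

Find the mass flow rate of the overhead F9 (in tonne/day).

Overall lactose balance (none leaves overhead): lactose in fresh feed = lactose in product, i.e. 1780×0.069 = (1−0.330)·F1·0.632.
F1 = 122.82/(0.632×0.670) = 290.05 tonne/day.
Recycle F3 = 0.330×290.05 = 95.717 tonne/day.
Combined feed F6 = 1780 + 95.717 = 1875.7 tonne/day.
Overhead F9 = F6 − F1 = 1875.7 − 290.05 = 1585.7 tonne/day.

1586 tonne/day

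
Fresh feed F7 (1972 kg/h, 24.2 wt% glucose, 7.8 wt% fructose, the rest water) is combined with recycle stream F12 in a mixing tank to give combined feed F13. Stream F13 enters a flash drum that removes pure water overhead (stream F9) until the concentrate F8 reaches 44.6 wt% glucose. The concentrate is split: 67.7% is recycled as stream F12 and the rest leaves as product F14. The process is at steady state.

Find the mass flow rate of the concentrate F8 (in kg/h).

3313 kg/h

Overall glucose balance (none leaves overhead): glucose in fresh feed = glucose in product, i.e. 1972×0.242 = (1−0.677)·F8·0.446.
F8 = 477.22/(0.446×0.323) = 3312.7 kg/h.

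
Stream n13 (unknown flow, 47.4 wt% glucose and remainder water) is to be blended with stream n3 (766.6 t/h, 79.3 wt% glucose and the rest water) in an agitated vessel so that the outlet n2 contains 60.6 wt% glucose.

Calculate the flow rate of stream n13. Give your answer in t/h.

1086 t/h

Let n13 be the unknown flow. Total out = 766.6 + n13.
glucose balance: 607.91 + 0.474·n13 = 0.606·(766.6 + n13)
(0.474 − 0.606)·n13 = 0.606×766.6 − 607.91 = -143.35
n13 = -143.35 / -0.132 = 1086 t/h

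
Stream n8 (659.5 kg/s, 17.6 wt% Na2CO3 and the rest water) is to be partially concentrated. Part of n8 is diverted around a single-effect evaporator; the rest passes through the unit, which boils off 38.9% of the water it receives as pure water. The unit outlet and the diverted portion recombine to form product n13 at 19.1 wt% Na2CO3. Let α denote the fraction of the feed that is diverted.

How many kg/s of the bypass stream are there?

497.9 kg/s

All 659.5×0.176 = 116.07 kg/s of Na2CO3 reaches n13, so n13 = 116.07/0.191 = 607.71 kg/s and vapour = 51.793 kg/s.
The evaporator receives (1−α)·659.5 of feed at 0.824 water and removes 0.389 of that water:
0.389×0.824×(1−α)×659.5 = 51.793
(1−α) = 51.793/211.39 = 0.2450;  α = 0.7550.
Bypass flow = 0.7550×659.5 = 497.92 kg/s.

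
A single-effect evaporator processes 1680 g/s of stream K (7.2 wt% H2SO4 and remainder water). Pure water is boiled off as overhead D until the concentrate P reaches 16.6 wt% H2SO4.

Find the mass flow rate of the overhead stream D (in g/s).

951.3 g/s

H2SO4 is conserved: 1680×0.072 = 120.96 g/s all reports to the concentrate.
Concentrate = 120.96/(target fraction) = 728.67 g/s.
Overhead = 1680 − 728.67 = 951.33 g/s.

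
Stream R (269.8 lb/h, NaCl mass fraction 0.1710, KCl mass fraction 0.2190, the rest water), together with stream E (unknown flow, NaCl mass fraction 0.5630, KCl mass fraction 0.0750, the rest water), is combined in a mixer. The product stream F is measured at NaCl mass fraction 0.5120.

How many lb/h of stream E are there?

Let E be the unknown flow. Total out = 269.8 + E.
NaCl balance: 46.136 + 0.563·E = 0.512·(269.8 + E)
(0.563 − 0.512)·E = 0.512×269.8 − 46.136 = 92.002
E = 92.002 / 0.051 = 1804 lb/h

1804 lb/h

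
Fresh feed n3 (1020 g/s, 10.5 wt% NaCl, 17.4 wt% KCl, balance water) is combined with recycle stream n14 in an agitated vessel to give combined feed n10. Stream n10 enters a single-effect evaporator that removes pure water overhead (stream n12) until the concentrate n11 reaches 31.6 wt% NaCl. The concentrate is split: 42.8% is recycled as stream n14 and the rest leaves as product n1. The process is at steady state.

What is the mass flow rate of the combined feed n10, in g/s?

Overall NaCl balance (none leaves overhead): NaCl in fresh feed = NaCl in product, i.e. 1020×0.105 = (1−0.428)·n11·0.316.
n11 = 107.1/(0.316×0.572) = 592.52 g/s.
Recycle n14 = 0.428×592.52 = 253.6 g/s.
Combined feed n10 = 1020 + 253.6 = 1273.6 g/s.

1274 g/s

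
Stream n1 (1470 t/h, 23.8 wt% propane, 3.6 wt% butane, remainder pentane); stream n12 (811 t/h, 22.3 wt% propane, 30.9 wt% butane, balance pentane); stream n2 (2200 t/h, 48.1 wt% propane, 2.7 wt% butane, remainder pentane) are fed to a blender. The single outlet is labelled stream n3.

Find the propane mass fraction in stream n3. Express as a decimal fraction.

0.355

Total flow out = 1470 + 811 + 2200 = 4481 t/h.
propane in = 1470×0.238 + 811×0.223 + 2200×0.481 = 1588.9 t/h.
propane mass fraction in n3 = 1588.9/4481 = 0.355.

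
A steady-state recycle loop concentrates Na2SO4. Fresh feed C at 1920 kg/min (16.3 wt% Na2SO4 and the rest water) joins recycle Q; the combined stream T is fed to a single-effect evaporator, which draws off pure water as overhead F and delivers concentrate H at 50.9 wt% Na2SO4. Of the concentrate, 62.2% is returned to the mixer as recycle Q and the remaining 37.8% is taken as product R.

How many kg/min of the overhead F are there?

Overall Na2SO4 balance (none leaves overhead): Na2SO4 in fresh feed = Na2SO4 in product, i.e. 1920×0.163 = (1−0.622)·H·0.509.
H = 312.96/(0.509×0.378) = 1626.6 kg/min.
Recycle Q = 0.622×1626.6 = 1011.7 kg/min.
Combined feed T = 1920 + 1011.7 = 2931.7 kg/min.
Overhead F = T − H = 2931.7 − 1626.6 = 1305.1 kg/min.

1305 kg/min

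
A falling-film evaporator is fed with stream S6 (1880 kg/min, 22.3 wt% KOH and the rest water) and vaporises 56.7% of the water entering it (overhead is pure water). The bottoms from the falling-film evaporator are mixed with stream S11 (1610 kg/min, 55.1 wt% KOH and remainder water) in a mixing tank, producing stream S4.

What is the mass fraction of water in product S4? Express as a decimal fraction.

0.509

Vapour removed = 0.567×0.777×1880 = 828.25 kg/min; concentrate = 1051.7 kg/min.
water reaching the mixer = 632.51 (from concentrate) + 1610×0.449 = 1355.4 kg/min.
Product flow = 1051.7 + 1610 = 2661.7 kg/min; water fraction = 0.509.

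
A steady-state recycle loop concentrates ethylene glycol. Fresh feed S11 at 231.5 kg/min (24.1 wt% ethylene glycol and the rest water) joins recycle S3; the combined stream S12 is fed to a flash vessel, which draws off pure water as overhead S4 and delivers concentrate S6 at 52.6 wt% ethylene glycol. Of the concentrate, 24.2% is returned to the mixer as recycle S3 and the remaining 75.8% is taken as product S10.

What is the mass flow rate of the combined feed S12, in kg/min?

Overall ethylene glycol balance (none leaves overhead): ethylene glycol in fresh feed = ethylene glycol in product, i.e. 231.5×0.241 = (1−0.242)·S6·0.526.
S6 = 55.791/(0.526×0.758) = 139.93 kg/min.
Recycle S3 = 0.242×139.93 = 33.863 kg/min.
Combined feed S12 = 231.5 + 33.863 = 265.36 kg/min.

265.4 kg/min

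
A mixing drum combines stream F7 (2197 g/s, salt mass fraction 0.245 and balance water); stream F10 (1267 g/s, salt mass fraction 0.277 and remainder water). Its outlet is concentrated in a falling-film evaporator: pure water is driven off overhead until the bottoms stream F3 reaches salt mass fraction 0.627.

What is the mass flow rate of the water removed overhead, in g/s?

2046 g/s

salt entering = 2197×0.245 + 1267×0.277 = 889.22 g/s.
All salt reports to F3, so F3 = 889.22/0.627 = 1418.2 g/s.
Total feed = 3464 g/s; overhead = 3464 − 1418.2 = 2045.8 g/s.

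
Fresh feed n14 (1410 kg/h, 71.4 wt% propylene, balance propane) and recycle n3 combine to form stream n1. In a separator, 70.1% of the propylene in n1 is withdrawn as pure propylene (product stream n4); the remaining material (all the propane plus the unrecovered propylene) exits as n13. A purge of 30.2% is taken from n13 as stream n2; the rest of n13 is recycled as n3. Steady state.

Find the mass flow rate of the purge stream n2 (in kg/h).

518.1 kg/h

propane enters only via n14 and leaves only via the purge: 1410×0.286 = 0.302×(propane in n13), and the separator passes all propane, so propane in n1 = propane in n13 = 1335.3 kg/h.
propylene in n1: m_A = 1410×0.714 + (1−0.302)·(1−0.701)·m_A, so m_A = 1006.7/0.7913 = 1272.3 kg/h.
n13 = (1−0.701)×1272.3 + 1335.3 = 1715.7 kg/h.
Purge n2 = 0.302×1715.7 = 518.14 kg/h.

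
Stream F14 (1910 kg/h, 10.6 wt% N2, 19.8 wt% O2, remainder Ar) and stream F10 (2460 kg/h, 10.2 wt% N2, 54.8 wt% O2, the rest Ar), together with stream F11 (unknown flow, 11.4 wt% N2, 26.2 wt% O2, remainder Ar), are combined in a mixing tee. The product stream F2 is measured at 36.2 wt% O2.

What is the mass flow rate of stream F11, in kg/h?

Let F11 be the unknown flow. Total out = 4370 + F11.
O2 balance: 1726.3 + 0.262·F11 = 0.362·(4370 + F11)
(0.262 − 0.362)·F11 = 0.362×4370 − 1726.3 = -144.32
F11 = -144.32 / -0.100 = 1443.2 kg/h

1443 kg/h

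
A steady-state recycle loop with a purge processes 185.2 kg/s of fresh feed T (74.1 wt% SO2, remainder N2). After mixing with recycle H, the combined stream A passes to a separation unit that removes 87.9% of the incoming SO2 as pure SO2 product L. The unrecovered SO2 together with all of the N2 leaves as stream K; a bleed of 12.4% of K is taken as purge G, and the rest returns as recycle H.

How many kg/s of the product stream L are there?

134.9 kg/s

SO2 in A: m_A = 185.2×0.741 + (1−0.124)·(1−0.879)·m_A, so m_A = 137.23/0.8940 = 153.5 kg/s.
Product L = 0.879×153.5 = 134.93 kg/s.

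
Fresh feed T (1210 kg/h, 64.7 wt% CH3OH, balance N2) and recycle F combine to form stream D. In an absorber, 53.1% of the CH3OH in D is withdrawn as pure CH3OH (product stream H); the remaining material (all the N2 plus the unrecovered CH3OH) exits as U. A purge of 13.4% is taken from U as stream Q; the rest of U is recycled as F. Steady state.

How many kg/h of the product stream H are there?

700 kg/h

CH3OH in D: m_A = 1210×0.647 + (1−0.134)·(1−0.531)·m_A, so m_A = 782.87/0.5938 = 1318.3 kg/h.
Product H = 0.531×1318.3 = 700.02 kg/h.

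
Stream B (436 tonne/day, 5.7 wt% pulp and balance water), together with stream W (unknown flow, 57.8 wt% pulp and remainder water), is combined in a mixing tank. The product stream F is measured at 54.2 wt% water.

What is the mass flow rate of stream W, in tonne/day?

Let W be the unknown flow. Total out = 436 + W.
water balance: 411.15 + 0.422·W = 0.542·(436 + W)
(0.422 − 0.542)·W = 0.542×436 − 411.15 = -174.84
W = -174.84 / -0.120 = 1457 tonne/day

1457 tonne/day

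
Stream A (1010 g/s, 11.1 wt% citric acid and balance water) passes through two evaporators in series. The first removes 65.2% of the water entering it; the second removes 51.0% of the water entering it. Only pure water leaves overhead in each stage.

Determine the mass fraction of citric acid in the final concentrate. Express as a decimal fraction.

0.4227

water in feed = 1010×0.889 = 897.89 g/s.
After stage 1: water left = (1−0.652)×897.89 = 312.47; stream total = 424.58 g/s.
After stage 2: water left = (1−0.510)×312.47 = 153.11; final concentrate = 265.22 g/s.
citric acid fraction = 112.11/265.22 = 0.4227.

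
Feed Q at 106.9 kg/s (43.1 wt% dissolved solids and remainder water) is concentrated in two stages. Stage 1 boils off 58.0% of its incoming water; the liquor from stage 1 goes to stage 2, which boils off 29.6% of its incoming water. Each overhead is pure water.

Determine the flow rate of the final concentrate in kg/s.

64.06 kg/s

water in feed = 106.9×0.569 = 60.826 kg/s.
After stage 1: water left = (1−0.580)×60.826 = 25.547; stream total = 71.621 kg/s.
After stage 2: water left = (1−0.296)×25.547 = 17.985; final concentrate = 64.059 kg/s.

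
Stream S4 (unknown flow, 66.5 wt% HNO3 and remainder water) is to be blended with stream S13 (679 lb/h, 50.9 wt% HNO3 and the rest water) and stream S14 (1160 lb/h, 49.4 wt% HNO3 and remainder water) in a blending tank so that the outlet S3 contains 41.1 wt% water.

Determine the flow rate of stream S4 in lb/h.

Let S4 be the unknown flow. Total out = 1839 + S4.
water balance: 920.35 + 0.335·S4 = 0.411·(1839 + S4)
(0.335 − 0.411)·S4 = 0.411×1839 − 920.35 = -164.52
S4 = -164.52 / -0.076 = 2164.7 lb/h

2165 lb/h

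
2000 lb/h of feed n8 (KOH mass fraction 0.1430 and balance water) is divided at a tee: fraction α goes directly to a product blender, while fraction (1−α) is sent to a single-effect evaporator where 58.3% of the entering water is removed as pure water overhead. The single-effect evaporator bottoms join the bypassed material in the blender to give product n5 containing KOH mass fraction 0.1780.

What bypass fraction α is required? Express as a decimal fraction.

0.606

All 2000×0.143 = 286 lb/h of KOH reaches n5, so n5 = 286/0.178 = 1606.7 lb/h and vapour = 393.26 lb/h.
The evaporator receives (1−α)·2000 of feed at 0.857 water and removes 0.583 of that water:
0.583×0.857×(1−α)×2000 = 393.26
(1−α) = 393.26/999.26 = 0.3935;  α = 0.6065.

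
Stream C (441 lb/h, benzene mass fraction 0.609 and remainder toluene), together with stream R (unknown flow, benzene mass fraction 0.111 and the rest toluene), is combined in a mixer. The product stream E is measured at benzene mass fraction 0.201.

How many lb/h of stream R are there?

1999 lb/h

Let R be the unknown flow. Total out = 441 + R.
benzene balance: 268.57 + 0.111·R = 0.201·(441 + R)
(0.111 − 0.201)·R = 0.201×441 − 268.57 = -179.93
R = -179.93 / -0.090 = 1999.2 lb/h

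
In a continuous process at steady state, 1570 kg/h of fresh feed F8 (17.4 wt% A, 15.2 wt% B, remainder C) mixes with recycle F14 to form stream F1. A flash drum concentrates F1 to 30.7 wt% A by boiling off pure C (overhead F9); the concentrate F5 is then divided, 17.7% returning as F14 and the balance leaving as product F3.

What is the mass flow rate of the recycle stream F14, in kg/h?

Overall A balance (none leaves overhead): A in fresh feed = A in product, i.e. 1570×0.174 = (1−0.177)·F5·0.307.
F5 = 273.18/(0.307×0.823) = 1081.2 kg/h.
Recycle F14 = 0.177×1081.2 = 191.37 kg/h.

191.4 kg/h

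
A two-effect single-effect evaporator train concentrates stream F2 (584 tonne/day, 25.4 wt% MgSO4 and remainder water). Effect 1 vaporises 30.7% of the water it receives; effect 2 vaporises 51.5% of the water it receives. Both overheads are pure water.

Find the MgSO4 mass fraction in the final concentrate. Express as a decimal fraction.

water in feed = 584×0.746 = 435.66 tonne/day.
After stage 1: water left = (1−0.307)×435.66 = 301.92; stream total = 450.25 tonne/day.
After stage 2: water left = (1−0.515)×301.92 = 146.43; final concentrate = 294.76 tonne/day.
MgSO4 fraction = 148.34/294.76 = 0.503.

0.503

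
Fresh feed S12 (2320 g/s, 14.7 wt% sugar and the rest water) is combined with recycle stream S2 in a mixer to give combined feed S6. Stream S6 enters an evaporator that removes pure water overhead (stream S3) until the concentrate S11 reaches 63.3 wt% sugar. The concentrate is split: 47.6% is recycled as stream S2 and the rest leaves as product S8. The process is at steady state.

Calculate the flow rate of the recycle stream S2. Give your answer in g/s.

Overall sugar balance (none leaves overhead): sugar in fresh feed = sugar in product, i.e. 2320×0.147 = (1−0.476)·S11·0.633.
S11 = 341.04/(0.633×0.524) = 1028.2 g/s.
Recycle S2 = 0.476×1028.2 = 489.41 g/s.

489.4 g/s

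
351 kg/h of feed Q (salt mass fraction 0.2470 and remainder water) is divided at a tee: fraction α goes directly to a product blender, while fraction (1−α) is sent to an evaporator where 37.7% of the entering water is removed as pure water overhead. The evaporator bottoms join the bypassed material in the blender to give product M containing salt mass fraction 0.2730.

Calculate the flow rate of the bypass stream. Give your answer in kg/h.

233.2 kg/h

All 351×0.247 = 86.697 kg/h of salt reaches M, so M = 86.697/0.273 = 317.57 kg/h and vapour = 33.429 kg/h.
The evaporator receives (1−α)·351 of feed at 0.753 water and removes 0.377 of that water:
0.377×0.753×(1−α)×351 = 33.429
(1−α) = 33.429/99.642 = 0.3355;  α = 0.6645.
Bypass flow = 0.6645×351 = 233.24 kg/h.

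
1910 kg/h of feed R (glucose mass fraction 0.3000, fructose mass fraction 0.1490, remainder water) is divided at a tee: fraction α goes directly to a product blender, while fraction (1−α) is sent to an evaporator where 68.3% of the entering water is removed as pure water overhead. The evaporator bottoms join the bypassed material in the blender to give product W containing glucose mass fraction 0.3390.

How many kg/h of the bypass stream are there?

All 1910×0.300 = 573 kg/h of glucose reaches W, so W = 573/0.339 = 1690.3 kg/h and vapour = 219.73 kg/h.
The evaporator receives (1−α)·1910 of feed at 0.551 water and removes 0.683 of that water:
0.683×0.551×(1−α)×1910 = 219.73
(1−α) = 219.73/718.8 = 0.3057;  α = 0.6943.
Bypass flow = 0.6943×1910 = 1326.1 kg/h.

1326 kg/h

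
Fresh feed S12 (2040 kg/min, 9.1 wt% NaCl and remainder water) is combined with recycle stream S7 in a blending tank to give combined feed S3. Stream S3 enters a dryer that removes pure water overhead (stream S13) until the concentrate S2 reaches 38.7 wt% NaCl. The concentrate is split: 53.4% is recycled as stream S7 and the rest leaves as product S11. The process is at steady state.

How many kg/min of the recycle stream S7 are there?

Overall NaCl balance (none leaves overhead): NaCl in fresh feed = NaCl in product, i.e. 2040×0.091 = (1−0.534)·S2·0.387.
S2 = 185.64/(0.387×0.466) = 1029.4 kg/min.
Recycle S7 = 0.534×1029.4 = 549.69 kg/min.

549.7 kg/min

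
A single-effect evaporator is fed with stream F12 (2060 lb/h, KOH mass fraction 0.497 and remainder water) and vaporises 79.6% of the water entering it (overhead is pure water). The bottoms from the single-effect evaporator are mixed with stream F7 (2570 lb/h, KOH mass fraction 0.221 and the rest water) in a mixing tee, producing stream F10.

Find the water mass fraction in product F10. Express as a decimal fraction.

Vapour removed = 0.796×0.503×2060 = 824.8 lb/h; concentrate = 1235.2 lb/h.
water reaching the mixer = 211.38 (from concentrate) + 2570×0.779 = 2213.4 lb/h.
Product flow = 1235.2 + 2570 = 3805.2 lb/h; water fraction = 0.582.

0.582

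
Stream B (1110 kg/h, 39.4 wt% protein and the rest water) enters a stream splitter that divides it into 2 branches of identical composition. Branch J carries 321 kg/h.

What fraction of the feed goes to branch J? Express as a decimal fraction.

Fraction to J = 321/1110 = 0.2892.

0.289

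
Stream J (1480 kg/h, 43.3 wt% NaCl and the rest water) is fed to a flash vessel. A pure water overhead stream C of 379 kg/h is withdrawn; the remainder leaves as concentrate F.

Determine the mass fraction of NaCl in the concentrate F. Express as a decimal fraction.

NaCl is not removed: 1480×0.433 = 640.84 kg/h of NaCl enters F.
Concentrate = 1480 − 379 = 1101 kg/h.
Mass fraction = 640.84/1101 = 0.582.

0.582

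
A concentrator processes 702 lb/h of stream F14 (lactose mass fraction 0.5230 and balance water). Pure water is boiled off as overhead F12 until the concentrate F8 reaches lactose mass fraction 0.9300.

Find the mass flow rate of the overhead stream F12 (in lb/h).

lactose is conserved: 702×0.523 = 367.15 lb/h all reports to the concentrate.
Concentrate = 367.15/(target fraction) = 394.78 lb/h.
Overhead = 702 − 394.78 = 307.22 lb/h.

307.2 lb/h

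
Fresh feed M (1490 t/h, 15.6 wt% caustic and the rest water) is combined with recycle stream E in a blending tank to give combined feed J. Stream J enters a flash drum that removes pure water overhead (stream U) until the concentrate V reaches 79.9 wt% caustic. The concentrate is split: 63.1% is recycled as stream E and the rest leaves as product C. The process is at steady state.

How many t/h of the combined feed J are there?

Overall caustic balance (none leaves overhead): caustic in fresh feed = caustic in product, i.e. 1490×0.156 = (1−0.631)·V·0.799.
V = 232.44/(0.799×0.369) = 788.38 t/h.
Recycle E = 0.631×788.38 = 497.47 t/h.
Combined feed J = 1490 + 497.47 = 1987.5 t/h.

1987 t/h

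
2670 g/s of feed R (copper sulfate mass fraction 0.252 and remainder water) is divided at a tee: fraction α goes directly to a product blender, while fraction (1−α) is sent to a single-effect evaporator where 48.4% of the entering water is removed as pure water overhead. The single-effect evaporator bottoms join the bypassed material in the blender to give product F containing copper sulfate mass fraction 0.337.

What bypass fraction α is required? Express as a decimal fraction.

0.303

All 2670×0.252 = 672.84 g/s of copper sulfate reaches F, so F = 672.84/0.337 = 1996.6 g/s and vapour = 673.44 g/s.
The evaporator receives (1−α)·2670 of feed at 0.748 water and removes 0.484 of that water:
0.484×0.748×(1−α)×2670 = 673.44
(1−α) = 673.44/966.63 = 0.6967;  α = 0.3033.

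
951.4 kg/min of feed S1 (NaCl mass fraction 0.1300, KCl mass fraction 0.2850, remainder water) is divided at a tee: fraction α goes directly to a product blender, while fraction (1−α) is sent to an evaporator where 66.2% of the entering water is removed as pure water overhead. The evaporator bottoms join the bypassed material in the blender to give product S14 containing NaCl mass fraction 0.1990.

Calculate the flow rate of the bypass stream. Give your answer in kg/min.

99.58 kg/min

All 951.4×0.130 = 123.68 kg/min of NaCl reaches S14, so S14 = 123.68/0.199 = 621.52 kg/min and vapour = 329.88 kg/min.
The evaporator receives (1−α)·951.4 of feed at 0.585 water and removes 0.662 of that water:
0.662×0.585×(1−α)×951.4 = 329.88
(1−α) = 329.88/368.45 = 0.8953;  α = 0.1047.
Bypass flow = 0.1047×951.4 = 99.585 kg/min.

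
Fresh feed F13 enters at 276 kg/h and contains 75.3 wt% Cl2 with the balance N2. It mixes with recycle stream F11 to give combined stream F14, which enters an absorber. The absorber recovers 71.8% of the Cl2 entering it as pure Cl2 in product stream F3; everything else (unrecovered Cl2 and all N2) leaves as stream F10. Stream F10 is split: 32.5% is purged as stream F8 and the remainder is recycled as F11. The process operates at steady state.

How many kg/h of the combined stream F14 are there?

466.4 kg/h

N2 enters only via F13 and leaves only via the purge: 276×0.247 = 0.325×(N2 in F10), and the absorber passes all N2, so N2 in F14 = N2 in F10 = 209.76 kg/h.
Cl2 in F14: m_A = 276×0.753 + (1−0.325)·(1−0.718)·m_A, so m_A = 207.83/0.8096 = 256.69 kg/h.
F14 = 256.69 + 209.76 = 466.45 kg/h.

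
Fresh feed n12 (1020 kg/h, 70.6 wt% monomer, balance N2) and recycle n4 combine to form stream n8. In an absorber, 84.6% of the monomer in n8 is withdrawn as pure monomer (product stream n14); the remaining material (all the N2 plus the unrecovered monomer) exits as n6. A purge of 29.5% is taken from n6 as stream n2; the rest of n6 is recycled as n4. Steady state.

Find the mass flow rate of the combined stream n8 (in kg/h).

N2 enters only via n12 and leaves only via the purge: 1020×0.294 = 0.295×(N2 in n6), and the absorber passes all N2, so N2 in n8 = N2 in n6 = 1016.5 kg/h.
monomer in n8: m_A = 1020×0.706 + (1−0.295)·(1−0.846)·m_A, so m_A = 720.12/0.8914 = 807.83 kg/h.
n8 = 807.83 + 1016.5 = 1824.4 kg/h.

1824 kg/h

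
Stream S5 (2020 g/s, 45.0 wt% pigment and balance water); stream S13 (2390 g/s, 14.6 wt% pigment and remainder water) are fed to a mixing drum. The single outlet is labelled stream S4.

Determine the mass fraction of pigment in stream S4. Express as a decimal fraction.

Total flow out = 2020 + 2390 = 4410 g/s.
pigment in = 2020×0.450 + 2390×0.146 = 1257.9 g/s.
pigment mass fraction in S4 = 1257.9/4410 = 0.285.

0.285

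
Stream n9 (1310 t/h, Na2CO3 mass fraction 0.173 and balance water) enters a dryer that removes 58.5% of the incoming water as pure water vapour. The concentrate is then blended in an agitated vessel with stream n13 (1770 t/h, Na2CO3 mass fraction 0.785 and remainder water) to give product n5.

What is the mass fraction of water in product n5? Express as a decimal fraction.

Vapour removed = 0.585×0.827×1310 = 633.77 t/h; concentrate = 676.23 t/h.
water reaching the mixer = 449.6 (from concentrate) + 1770×0.215 = 830.15 t/h.
Product flow = 676.23 + 1770 = 2446.2 t/h; water fraction = 0.339.

0.339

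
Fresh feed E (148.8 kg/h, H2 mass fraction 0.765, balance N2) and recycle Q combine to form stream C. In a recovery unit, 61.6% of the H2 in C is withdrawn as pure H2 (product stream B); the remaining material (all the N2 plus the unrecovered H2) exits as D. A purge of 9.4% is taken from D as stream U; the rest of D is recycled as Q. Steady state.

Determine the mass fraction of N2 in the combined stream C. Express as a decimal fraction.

0.681

N2 enters only via E and leaves only via the purge: 148.8×0.235 = 0.094×(N2 in D), and the recovery unit passes all N2, so N2 in C = N2 in D = 372 kg/h.
H2 in C: m_A = 148.8×0.765 + (1−0.094)·(1−0.616)·m_A, so m_A = 113.83/0.6521 = 174.56 kg/h.
C = 174.56 + 372 = 546.56 kg/h.
N2 fraction in C = 372/546.56 = 0.681.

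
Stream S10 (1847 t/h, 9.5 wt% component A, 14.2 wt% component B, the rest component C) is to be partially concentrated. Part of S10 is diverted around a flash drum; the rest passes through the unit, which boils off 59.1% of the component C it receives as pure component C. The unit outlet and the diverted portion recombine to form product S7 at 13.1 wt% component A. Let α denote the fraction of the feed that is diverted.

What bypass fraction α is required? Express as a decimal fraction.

0.391

All 1847×0.095 = 175.47 t/h of component A reaches S7, so S7 = 175.47/0.131 = 1339.4 t/h and vapour = 507.57 t/h.
The evaporator receives (1−α)·1847 of feed at 0.763 component C and removes 0.591 of that component C:
0.591×0.763×(1−α)×1847 = 507.57
(1−α) = 507.57/832.87 = 0.6094;  α = 0.3906.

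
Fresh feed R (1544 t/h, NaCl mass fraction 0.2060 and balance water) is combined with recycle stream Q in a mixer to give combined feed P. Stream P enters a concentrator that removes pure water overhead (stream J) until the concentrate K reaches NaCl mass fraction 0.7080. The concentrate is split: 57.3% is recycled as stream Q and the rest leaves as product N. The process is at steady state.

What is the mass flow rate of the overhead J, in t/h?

1095 t/h

Overall NaCl balance (none leaves overhead): NaCl in fresh feed = NaCl in product, i.e. 1544×0.206 = (1−0.573)·K·0.708.
K = 318.06/(0.708×0.427) = 1052.1 t/h.
Recycle Q = 0.573×1052.1 = 602.85 t/h.
Combined feed P = 1544 + 602.85 = 2146.8 t/h.
Overhead J = P − K = 2146.8 − 1052.1 = 1094.8 t/h.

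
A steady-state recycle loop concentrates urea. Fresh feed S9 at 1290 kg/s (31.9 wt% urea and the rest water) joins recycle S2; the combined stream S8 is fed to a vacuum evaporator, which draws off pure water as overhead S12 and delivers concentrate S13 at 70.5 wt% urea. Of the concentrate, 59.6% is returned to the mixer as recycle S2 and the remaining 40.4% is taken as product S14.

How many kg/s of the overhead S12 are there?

Overall urea balance (none leaves overhead): urea in fresh feed = urea in product, i.e. 1290×0.319 = (1−0.596)·S13·0.705.
S13 = 411.51/(0.705×0.404) = 1444.8 kg/s.
Recycle S2 = 0.596×1444.8 = 861.11 kg/s.
Combined feed S8 = 1290 + 861.11 = 2151.1 kg/s.
Overhead S12 = S8 − S13 = 2151.1 − 1444.8 = 706.3 kg/s.

706.3 kg/s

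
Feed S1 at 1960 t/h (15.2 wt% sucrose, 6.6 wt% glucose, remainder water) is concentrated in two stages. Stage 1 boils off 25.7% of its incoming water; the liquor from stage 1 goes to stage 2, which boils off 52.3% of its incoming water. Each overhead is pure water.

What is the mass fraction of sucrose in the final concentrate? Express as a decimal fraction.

0.307

water in feed = 1960×0.782 = 1532.7 t/h.
After stage 1: water left = (1−0.257)×1532.7 = 1138.8; stream total = 1566.1 t/h.
After stage 2: water left = (1−0.523)×1138.8 = 543.21; final concentrate = 970.49 t/h.
sucrose fraction = 297.92/970.49 = 0.307.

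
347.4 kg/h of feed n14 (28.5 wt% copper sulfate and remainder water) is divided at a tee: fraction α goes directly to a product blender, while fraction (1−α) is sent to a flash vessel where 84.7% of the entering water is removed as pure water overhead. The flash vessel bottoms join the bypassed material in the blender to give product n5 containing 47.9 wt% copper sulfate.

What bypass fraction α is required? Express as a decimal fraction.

All 347.4×0.285 = 99.009 kg/h of copper sulfate reaches n5, so n5 = 99.009/0.479 = 206.7 kg/h and vapour = 140.7 kg/h.
The evaporator receives (1−α)·347.4 of feed at 0.715 water and removes 0.847 of that water:
0.847×0.715×(1−α)×347.4 = 140.7
(1−α) = 140.7/210.39 = 0.6688;  α = 0.3312.

0.331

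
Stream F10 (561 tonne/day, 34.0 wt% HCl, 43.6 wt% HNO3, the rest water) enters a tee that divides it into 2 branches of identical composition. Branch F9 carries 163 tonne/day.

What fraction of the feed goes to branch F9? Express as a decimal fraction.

Fraction to F9 = 163/561 = 0.2906.

0.291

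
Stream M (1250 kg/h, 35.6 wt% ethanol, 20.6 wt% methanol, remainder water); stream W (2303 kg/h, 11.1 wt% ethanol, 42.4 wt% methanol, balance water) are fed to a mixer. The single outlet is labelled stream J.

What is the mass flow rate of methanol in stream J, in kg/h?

1234 kg/h

methanol out = methanol in = 1250×0.206 + 2303×0.424 = 1234 kg/h.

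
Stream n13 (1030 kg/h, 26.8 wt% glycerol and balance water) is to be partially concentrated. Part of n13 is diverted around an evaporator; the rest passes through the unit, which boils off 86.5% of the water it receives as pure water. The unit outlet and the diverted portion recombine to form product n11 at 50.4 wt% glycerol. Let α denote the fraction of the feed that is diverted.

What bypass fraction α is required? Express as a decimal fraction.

0.260

All 1030×0.268 = 276.04 kg/h of glycerol reaches n11, so n11 = 276.04/0.504 = 547.7 kg/h and vapour = 482.3 kg/h.
The evaporator receives (1−α)·1030 of feed at 0.732 water and removes 0.865 of that water:
0.865×0.732×(1−α)×1030 = 482.3
(1−α) = 482.3/652.18 = 0.7395;  α = 0.2605.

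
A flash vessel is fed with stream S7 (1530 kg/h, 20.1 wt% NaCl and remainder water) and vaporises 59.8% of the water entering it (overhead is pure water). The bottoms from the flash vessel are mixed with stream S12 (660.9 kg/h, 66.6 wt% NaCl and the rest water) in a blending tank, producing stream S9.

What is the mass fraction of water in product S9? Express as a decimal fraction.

0.488

Vapour removed = 0.598×0.799×1530 = 731.04 kg/h; concentrate = 798.96 kg/h.
water reaching the mixer = 491.43 (from concentrate) + 660.9×0.334 = 712.17 kg/h.
Product flow = 798.96 + 660.9 = 1459.9 kg/h; water fraction = 0.488.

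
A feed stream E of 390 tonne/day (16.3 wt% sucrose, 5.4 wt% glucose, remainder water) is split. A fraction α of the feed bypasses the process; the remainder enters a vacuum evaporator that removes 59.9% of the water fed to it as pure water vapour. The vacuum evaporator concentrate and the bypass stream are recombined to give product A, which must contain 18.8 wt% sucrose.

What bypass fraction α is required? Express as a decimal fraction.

All 390×0.163 = 63.57 tonne/day of sucrose reaches A, so A = 63.57/0.188 = 338.14 tonne/day and vapour = 51.862 tonne/day.
The evaporator receives (1−α)·390 of feed at 0.783 water and removes 0.599 of that water:
0.599×0.783×(1−α)×390 = 51.862
(1−α) = 51.862/182.92 = 0.2835;  α = 0.7165.

0.716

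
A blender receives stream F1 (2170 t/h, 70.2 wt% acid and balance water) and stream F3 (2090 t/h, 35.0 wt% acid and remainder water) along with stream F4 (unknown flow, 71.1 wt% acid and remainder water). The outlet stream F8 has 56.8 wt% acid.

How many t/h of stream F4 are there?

Let F4 be the unknown flow. Total out = 4260 + F4.
acid balance: 2254.8 + 0.711·F4 = 0.568·(4260 + F4)
(0.711 − 0.568)·F4 = 0.568×4260 − 2254.8 = 164.84
F4 = 164.84 / 0.143 = 1152.7 t/h

1153 t/h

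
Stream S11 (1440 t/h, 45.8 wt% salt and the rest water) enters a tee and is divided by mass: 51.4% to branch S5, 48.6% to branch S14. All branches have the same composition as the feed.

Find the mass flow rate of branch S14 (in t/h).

Branch S14 flow = 0.486×1440 = 699.84 t/h.

699.8 t/h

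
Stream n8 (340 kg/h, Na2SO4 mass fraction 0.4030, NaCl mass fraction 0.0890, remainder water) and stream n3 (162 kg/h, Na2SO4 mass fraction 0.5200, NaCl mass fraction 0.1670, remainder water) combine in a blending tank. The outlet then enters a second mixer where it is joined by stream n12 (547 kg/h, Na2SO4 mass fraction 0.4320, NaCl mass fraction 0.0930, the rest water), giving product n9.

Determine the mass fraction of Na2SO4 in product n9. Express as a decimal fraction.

Overall, product flow = 1049 kg/h.
Na2SO4 in = 340×0.403 + 162×0.520 + 547×0.432 = 457.56 kg/h.
Na2SO4 fraction in n9 = 0.4362.

0.4362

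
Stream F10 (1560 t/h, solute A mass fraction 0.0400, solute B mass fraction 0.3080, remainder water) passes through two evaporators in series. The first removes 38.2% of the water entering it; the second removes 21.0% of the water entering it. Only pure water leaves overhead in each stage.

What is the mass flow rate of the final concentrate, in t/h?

water in feed = 1560×0.652 = 1017.1 t/h.
After stage 1: water left = (1−0.382)×1017.1 = 628.58; stream total = 1171.5 t/h.
After stage 2: water left = (1−0.210)×628.58 = 496.58; final concentrate = 1039.5 t/h.

1039 t/h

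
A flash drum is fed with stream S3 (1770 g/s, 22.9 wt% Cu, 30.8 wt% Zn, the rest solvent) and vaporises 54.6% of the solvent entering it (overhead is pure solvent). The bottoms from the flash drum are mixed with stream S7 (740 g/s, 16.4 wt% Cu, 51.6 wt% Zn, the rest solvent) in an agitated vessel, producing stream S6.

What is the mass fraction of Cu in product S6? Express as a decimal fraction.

0.255

Vapour removed = 0.546×0.463×1770 = 447.45 g/s; concentrate = 1322.5 g/s.
Cu reaching the mixer = 405.33 (from concentrate) + 740×0.164 = 526.69 g/s.
Product flow = 1322.5 + 740 = 2062.5 g/s; Cu fraction = 0.255.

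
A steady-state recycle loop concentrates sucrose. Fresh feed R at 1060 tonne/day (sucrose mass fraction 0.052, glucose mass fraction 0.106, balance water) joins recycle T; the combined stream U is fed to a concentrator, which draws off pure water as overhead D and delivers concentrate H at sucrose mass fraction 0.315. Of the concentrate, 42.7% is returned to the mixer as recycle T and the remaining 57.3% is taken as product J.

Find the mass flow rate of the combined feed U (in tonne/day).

Overall sucrose balance (none leaves overhead): sucrose in fresh feed = sucrose in product, i.e. 1060×0.052 = (1−0.427)·H·0.315.
H = 55.12/(0.315×0.573) = 305.38 tonne/day.
Recycle T = 0.427×305.38 = 130.4 tonne/day.
Combined feed U = 1060 + 130.4 = 1190.4 tonne/day.

1190 tonne/day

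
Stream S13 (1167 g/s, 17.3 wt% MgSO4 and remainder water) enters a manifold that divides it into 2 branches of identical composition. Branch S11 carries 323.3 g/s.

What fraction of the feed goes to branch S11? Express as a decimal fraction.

Fraction to S11 = 323.3/1167 = 0.2770.

0.277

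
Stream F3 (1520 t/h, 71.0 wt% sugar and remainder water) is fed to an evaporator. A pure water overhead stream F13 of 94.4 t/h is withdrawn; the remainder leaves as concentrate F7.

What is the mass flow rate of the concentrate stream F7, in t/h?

1426 t/h

Concentrate = 1520 − 94.4 = 1425.6 t/h.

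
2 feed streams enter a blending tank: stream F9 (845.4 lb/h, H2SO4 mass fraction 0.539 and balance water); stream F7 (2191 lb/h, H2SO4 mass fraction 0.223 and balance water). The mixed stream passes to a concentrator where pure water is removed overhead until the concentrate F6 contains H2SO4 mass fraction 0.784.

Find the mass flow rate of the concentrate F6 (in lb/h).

1204 lb/h

H2SO4 entering = 845.4×0.539 + 2191×0.223 = 944.26 lb/h.
All H2SO4 reports to F6, so F6 = 944.26/0.784 = 1204.4 lb/h.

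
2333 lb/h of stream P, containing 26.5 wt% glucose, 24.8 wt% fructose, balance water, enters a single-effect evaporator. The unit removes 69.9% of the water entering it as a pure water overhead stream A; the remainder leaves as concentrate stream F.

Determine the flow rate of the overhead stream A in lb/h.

water entering = 2333×0.487 = 1136.2 lb/h; overhead removed = 0.699×1136.2 = 794.18 lb/h.

794.2 lb/h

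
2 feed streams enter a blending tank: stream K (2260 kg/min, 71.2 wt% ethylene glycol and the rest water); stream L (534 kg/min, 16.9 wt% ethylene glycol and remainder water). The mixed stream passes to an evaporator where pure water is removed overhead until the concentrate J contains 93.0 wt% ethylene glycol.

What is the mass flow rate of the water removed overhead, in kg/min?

966.7 kg/min

ethylene glycol entering = 2260×0.712 + 534×0.169 = 1699.4 kg/min.
All ethylene glycol reports to J, so J = 1699.4/0.930 = 1827.3 kg/min.
Total feed = 2794 kg/min; overhead = 2794 − 1827.3 = 966.72 kg/min.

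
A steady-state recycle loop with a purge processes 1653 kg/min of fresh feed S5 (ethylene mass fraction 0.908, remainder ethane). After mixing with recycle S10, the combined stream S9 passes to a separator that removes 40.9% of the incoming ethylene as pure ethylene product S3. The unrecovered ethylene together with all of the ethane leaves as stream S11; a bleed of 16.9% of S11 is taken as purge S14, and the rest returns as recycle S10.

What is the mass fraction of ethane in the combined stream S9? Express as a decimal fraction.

ethane enters only via S5 and leaves only via the purge: 1653×0.092 = 0.169×(ethane in S11), and the separator passes all ethane, so ethane in S9 = ethane in S11 = 899.86 kg/min.
ethylene in S9: m_A = 1653×0.908 + (1−0.169)·(1−0.409)·m_A, so m_A = 1500.9/0.5089 = 2949.5 kg/min.
S9 = 2949.5 + 899.86 = 3849.3 kg/min.
ethane fraction in S9 = 899.86/3849.3 = 0.234.

0.234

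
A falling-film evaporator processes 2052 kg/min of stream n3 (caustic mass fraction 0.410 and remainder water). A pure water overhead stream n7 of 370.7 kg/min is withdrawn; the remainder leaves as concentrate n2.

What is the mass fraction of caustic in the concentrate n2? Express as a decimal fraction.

0.500

caustic is not removed: 2052×0.410 = 841.32 kg/min of caustic enters n2.
Concentrate = 2052 − 370.7 = 1681.3 kg/min.
Mass fraction = 841.32/1681.3 = 0.500.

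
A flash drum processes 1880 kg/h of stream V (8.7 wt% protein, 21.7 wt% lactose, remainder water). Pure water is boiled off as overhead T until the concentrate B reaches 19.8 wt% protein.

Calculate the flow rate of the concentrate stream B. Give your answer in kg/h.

protein is conserved: 1880×0.087 = 163.56 kg/h all reports to the concentrate.
Concentrate = 163.56/(target fraction) = 826.06 kg/h.

826.1 kg/h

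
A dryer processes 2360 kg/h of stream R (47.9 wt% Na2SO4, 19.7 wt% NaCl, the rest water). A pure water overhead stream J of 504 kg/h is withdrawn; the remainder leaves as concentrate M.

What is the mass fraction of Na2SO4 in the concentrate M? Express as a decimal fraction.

Na2SO4 is not removed: 2360×0.479 = 1130.4 kg/h of Na2SO4 enters M.
Concentrate = 2360 − 504 = 1856 kg/h.
Mass fraction = 1130.4/1856 = 0.6091.

0.6091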